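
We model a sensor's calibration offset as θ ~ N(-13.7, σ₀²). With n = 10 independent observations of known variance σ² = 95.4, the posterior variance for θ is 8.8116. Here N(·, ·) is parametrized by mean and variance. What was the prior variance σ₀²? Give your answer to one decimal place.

Posterior precision equals prior precision plus data precision: 1/σ_n² = 1/σ₀² + n/σ².
So 1/σ₀² = 1/8.8116 − 10/95.4 = 0.113487 − 0.104822 = 0.008665.
Hence σ₀² = 1/0.008665 ≈ 115.4.

σ₀² = 115.4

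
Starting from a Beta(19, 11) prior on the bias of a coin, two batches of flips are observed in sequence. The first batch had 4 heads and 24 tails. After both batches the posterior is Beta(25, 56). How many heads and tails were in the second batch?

Sequential conjugate updates are equivalent to a single update on the pooled data, so total successes = posterior α − prior α and total failures = posterior β − prior β.
Total across both batches: 25−19=6 heads, 56−11=45 tails.
Subtract the first batch: 6−4=2 heads and 45−24=21 tails.

2 heads and 21 tails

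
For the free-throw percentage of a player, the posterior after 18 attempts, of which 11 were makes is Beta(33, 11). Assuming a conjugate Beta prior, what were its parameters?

Beta is conjugate to the binomial likelihood: posterior = Beta(α+s, β+f).
Subtract the data counts: 33−11=22, 11−7=4.

Beta(22, 4)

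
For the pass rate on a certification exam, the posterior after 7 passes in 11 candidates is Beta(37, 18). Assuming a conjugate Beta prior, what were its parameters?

Beta(30, 14)

A Beta(α, β) prior with s successes and f failures in binomial data gives a Beta(α+s, β+f) posterior.
So α = 37 − 7 = 30 and β = 18 − 4 = 14.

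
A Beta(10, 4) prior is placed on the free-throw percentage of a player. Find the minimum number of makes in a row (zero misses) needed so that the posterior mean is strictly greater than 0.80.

k = 7

After k makes and 0 misses the posterior is Beta(10+k, 4), with mean (10+k)/(10+4+k).
Set (10+k)/(14+k) > 0.80 and solve: k > (0.80·14 − 10)/(1 − 0.80) = 6.000.
The smallest integer exceeding 6.000 is 7.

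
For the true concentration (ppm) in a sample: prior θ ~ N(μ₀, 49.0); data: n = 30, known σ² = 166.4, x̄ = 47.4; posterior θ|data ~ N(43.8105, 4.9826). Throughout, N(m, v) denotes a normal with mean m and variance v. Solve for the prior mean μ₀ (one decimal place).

The posterior mean is a precision-weighted average: μ_n = (τ₀μ₀ + τ_data·x̄)/(τ₀+τ_data), with τ₀=1/σ₀² and τ_data=n/σ².
Here τ₀ = 1/49.0 = 0.020408 and τ_data = 30/166.4 = 0.180288, so τ_n = 0.200696.
Rearranging for μ₀: μ₀ = (μ_n·τ_n − τ_data·x̄)/τ₀ = (43.8105·0.200696 − 0.180288·47.4) / 0.020408 = 0.246941/0.020408 ≈ 12.1.

μ₀ = 12.1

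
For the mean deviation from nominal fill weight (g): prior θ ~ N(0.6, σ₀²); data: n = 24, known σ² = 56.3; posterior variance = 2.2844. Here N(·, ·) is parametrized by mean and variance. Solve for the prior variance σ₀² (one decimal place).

Posterior precision equals prior precision plus data precision: 1/σ_n² = 1/σ₀² + n/σ².
So 1/σ₀² = 1/2.2844 − 24/56.3 = 0.437752 − 0.426288 = 0.011464.
Hence σ₀² = 1/0.011464 ≈ 87.2.

σ₀² = 87.2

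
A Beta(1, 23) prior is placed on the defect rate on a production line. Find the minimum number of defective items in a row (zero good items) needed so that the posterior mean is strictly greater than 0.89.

After k defective items and 0 good items the posterior is Beta(1+k, 23), with mean (1+k)/(1+23+k).
Set (1+k)/(24+k) > 0.89 and solve: k > (0.89·24 − 1)/(1 − 0.89) = 185.091.
The smallest integer exceeding 185.091 is 186.

k = 186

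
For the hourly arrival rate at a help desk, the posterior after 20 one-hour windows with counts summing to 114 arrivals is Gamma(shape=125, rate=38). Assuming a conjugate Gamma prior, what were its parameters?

A Gamma(α, β) prior (rate parametrization) on a Poisson rate with n observations summing to S gives posterior Gamma(α+S, β+n).
So α = 125 − 114 = 11 and β = 38 − 20 = 18.

Gamma(shape=11, rate=18)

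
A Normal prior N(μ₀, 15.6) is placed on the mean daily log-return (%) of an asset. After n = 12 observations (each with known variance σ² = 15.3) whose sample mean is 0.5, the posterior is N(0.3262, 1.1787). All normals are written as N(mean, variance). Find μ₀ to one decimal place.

μ₀ = -1.8

With known observation variance, the Normal–Normal posterior has precision τ_n = τ₀ + n/σ² and mean μ_n = (τ₀μ₀ + (n/σ²)x̄)/τ_n.
Here τ₀ = 1/15.6 = 0.064103 and τ_data = 12/15.3 = 0.784314, so τ_n = 0.848417.
Rearranging for μ₀: μ₀ = (μ_n·τ_n − τ_data·x̄)/τ₀ = (0.3262·0.848417 − 0.784314·0.5) / 0.064103 = -0.115403/0.064103 ≈ -1.8.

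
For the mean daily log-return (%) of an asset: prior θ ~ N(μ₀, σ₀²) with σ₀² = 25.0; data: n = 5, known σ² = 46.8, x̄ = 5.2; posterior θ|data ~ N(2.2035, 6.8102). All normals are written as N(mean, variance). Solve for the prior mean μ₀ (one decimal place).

μ₀ = -5.8

The posterior mean is a precision-weighted average: μ_n = (τ₀μ₀ + τ_data·x̄)/(τ₀+τ_data), with τ₀=1/σ₀² and τ_data=n/σ².
Here τ₀ = 1/25.0 = 0.040000 and τ_data = 5/46.8 = 0.106838, so τ_n = 0.146838.
Rearranging for μ₀: μ₀ = (μ_n·τ_n − τ_data·x̄)/τ₀ = (2.2035·0.146838 − 0.106838·5.2) / 0.040000 = -0.232000/0.040000 ≈ -5.8.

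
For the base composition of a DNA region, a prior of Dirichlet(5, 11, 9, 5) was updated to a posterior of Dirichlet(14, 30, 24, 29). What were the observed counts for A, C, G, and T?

For a Dirichlet(α) prior with multinomial counts c, the posterior is Dirichlet(α + c) componentwise.
Counts are posterior − prior componentwise: 14−5=9, 30−11=19, 24−9=15, 29−5=24.

counts (9, 19, 15, 24)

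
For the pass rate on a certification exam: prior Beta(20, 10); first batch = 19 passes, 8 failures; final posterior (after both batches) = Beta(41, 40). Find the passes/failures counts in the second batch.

2 passes and 22 failures

Sequential conjugate updates are equivalent to a single update on the pooled data, so total successes = posterior α − prior α and total failures = posterior β − prior β.
Total across both batches: 41−20=21 passes, 40−10=30 failures.
Subtract the first batch: 21−19=2 passes and 30−8=22 failures.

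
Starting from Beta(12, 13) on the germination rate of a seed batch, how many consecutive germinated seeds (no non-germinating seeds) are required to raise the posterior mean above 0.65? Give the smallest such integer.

After k germinated seeds and 0 non-germinating seeds the posterior is Beta(12+k, 13), with mean (12+k)/(12+13+k).
Set (12+k)/(25+k) > 0.65 and solve: k > (0.65·25 − 12)/(1 − 0.65) = 12.143.
The smallest integer exceeding 12.143 is 13, and checking k=13: (25)/(38) = 0.6579 > 0.65.

k = 13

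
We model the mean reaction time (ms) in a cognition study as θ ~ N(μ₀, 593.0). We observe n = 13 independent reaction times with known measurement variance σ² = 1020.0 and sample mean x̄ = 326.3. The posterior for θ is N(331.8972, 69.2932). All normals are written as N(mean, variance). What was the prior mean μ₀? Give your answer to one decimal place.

With known observation variance, the Normal–Normal posterior has precision τ_n = τ₀ + n/σ² and mean μ_n = (τ₀μ₀ + (n/σ²)x̄)/τ_n.
Here τ₀ = 1/593.0 = 0.001686 and τ_data = 13/1020.0 = 0.012745, so τ_n = 0.014431.
Rearranging for μ₀: μ₀ = (μ_n·τ_n − τ_data·x̄)/τ₀ = (331.8972·0.014431 − 0.012745·326.3) / 0.001686 = 0.630915/0.001686 ≈ 374.2.

μ₀ = 374.2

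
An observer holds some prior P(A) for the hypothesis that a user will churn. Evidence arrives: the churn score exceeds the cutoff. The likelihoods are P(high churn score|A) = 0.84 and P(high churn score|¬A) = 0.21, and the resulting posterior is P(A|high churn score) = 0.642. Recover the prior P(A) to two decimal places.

Bayes' rule in odds form gives O(A|E) = O(A)·[P(E|A)/P(E|¬A)], hence O(A) = O(A|E)/LR.
Posterior odds = 0.642/(1−0.642) = 1.7933. LR = 0.84/0.21 = 4.0000.
Prior odds = 1.7933/4.0000 = 0.4483, so P(A) = 0.4483/(1+0.4483) ≈ 0.31.

P(A) = 0.31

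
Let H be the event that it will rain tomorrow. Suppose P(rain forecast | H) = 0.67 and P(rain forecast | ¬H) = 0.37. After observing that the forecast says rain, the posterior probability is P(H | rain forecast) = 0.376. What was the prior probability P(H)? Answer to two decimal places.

Bayes' rule in odds form gives O(H|E) = O(H)·[P(E|H)/P(E|¬H)], hence O(H) = O(H|E)/LR.
Posterior odds = 0.376/(1−0.376) = 0.6026. LR = 0.67/0.37 = 1.8108.
Prior odds = 0.6026/1.8108 = 0.3328, so P(H) = 0.3328/(1+0.3328) ≈ 0.25.

P(H) = 0.25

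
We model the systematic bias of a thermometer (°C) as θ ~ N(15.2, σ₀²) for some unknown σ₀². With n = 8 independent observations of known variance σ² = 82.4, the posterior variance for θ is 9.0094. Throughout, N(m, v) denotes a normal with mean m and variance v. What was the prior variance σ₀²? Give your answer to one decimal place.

σ₀² = 71.9

Posterior precision equals prior precision plus data precision: 1/σ_n² = 1/σ₀² + n/σ².
So 1/σ₀² = 1/9.0094 − 8/82.4 = 0.110995 − 0.097087 = 0.013908.
Hence σ₀² = 1/0.013908 ≈ 71.9.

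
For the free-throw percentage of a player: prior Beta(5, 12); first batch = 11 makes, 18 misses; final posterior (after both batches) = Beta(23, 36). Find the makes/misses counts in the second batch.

Because Beta–binomial updating is additive in the counts, the combined data contributed (α_post−α_prior, β_post−β_prior) successes and failures.
Total across both batches: 23−5=18 makes, 36−12=24 misses.
Subtract the first batch: 18−11=7 makes and 24−18=6 misses.

7 makes and 6 misses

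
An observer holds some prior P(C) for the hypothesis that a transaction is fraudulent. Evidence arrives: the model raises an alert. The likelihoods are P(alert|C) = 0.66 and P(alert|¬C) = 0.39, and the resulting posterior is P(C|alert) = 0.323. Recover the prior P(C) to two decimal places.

P(C) = 0.22

In odds form, posterior odds = prior odds × likelihood ratio, so prior odds = posterior odds ÷ LR.
Posterior odds = 0.323/(1−0.323) = 0.4771. LR = 0.66/0.39 = 1.6923.
Prior odds = 0.4771/1.6923 = 0.2819, so P(C) = 0.2819/(1+0.2819) ≈ 0.22.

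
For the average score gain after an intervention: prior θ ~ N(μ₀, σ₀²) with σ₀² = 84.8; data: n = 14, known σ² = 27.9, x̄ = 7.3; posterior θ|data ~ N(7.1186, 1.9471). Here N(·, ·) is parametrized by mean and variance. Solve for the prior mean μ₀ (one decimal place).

With known observation variance, the Normal–Normal posterior has precision τ_n = τ₀ + n/σ² and mean μ_n = (τ₀μ₀ + (n/σ²)x̄)/τ_n.
Here τ₀ = 1/84.8 = 0.011792 and τ_data = 14/27.9 = 0.501792, so τ_n = 0.513584.
Rearranging for μ₀: μ₀ = (μ_n·τ_n − τ_data·x̄)/τ₀ = (7.1186·0.513584 − 0.501792·7.3) / 0.011792 = -0.007083/0.011792 ≈ -0.6.

μ₀ = -0.6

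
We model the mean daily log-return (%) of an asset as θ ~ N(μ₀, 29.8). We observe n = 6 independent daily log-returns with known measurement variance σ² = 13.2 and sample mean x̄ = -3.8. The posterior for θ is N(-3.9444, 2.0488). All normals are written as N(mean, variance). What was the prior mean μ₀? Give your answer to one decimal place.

μ₀ = -5.9

With known observation variance, the Normal–Normal posterior has precision τ_n = τ₀ + n/σ² and mean μ_n = (τ₀μ₀ + (n/σ²)x̄)/τ_n.
Here τ₀ = 1/29.8 = 0.033557 and τ_data = 6/13.2 = 0.454545, so τ_n = 0.488102.
Rearranging for μ₀: μ₀ = (μ_n·τ_n − τ_data·x̄)/τ₀ = (-3.9444·0.488102 − 0.454545·-3.8) / 0.033557 = -0.197999/0.033557 ≈ -5.9.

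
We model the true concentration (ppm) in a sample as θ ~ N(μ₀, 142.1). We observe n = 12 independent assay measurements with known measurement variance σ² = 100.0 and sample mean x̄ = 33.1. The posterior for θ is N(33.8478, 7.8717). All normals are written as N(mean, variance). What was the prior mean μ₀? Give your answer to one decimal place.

With known observation variance, the Normal–Normal posterior has precision τ_n = τ₀ + n/σ² and mean μ_n = (τ₀μ₀ + (n/σ²)x̄)/τ_n.
Here τ₀ = 1/142.1 = 0.007037 and τ_data = 12/100.0 = 0.120000, so τ_n = 0.127037.
Rearranging for μ₀: μ₀ = (μ_n·τ_n − τ_data·x̄)/τ₀ = (33.8478·0.127037 − 0.120000·33.1) / 0.007037 = 0.327923/0.007037 ≈ 46.6.

μ₀ = 46.6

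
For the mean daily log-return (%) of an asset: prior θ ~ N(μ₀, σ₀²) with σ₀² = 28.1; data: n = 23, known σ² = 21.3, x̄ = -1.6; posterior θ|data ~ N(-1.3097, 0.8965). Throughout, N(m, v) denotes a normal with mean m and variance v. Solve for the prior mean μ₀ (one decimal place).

The posterior mean is a precision-weighted average: μ_n = (τ₀μ₀ + τ_data·x̄)/(τ₀+τ_data), with τ₀=1/σ₀² and τ_data=n/σ².
Here τ₀ = 1/28.1 = 0.035587 and τ_data = 23/21.3 = 1.079812, so τ_n = 1.115399.
Rearranging for μ₀: μ₀ = (μ_n·τ_n − τ_data·x̄)/τ₀ = (-1.3097·1.115399 − 1.079812·-1.6) / 0.035587 = 0.266861/0.035587 ≈ 7.5.

μ₀ = 7.5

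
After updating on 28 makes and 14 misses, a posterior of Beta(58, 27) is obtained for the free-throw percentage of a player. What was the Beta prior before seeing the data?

Beta(30, 13)

A Beta(α, β) prior with s successes and f failures in binomial data gives a Beta(α+s, β+f) posterior.
So α = 58 − 28 = 30 and β = 27 − 14 = 13.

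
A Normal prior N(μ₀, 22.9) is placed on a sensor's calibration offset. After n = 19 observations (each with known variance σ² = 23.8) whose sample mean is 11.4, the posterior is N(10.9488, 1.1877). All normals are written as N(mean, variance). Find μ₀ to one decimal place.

μ₀ = 2.7

The posterior mean is a precision-weighted average: μ_n = (τ₀μ₀ + τ_data·x̄)/(τ₀+τ_data), with τ₀=1/σ₀² and τ_data=n/σ².
Here τ₀ = 1/22.9 = 0.043668 and τ_data = 19/23.8 = 0.798319, so τ_n = 0.841987.
Rearranging for μ₀: μ₀ = (μ_n·τ_n − τ_data·x̄)/τ₀ = (10.9488·0.841987 − 0.798319·11.4) / 0.043668 = 0.117911/0.043668 ≈ 2.7.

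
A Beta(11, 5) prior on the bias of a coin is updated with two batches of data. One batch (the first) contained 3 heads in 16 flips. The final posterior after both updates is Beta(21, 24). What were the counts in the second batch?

7 heads and 6 tails

Because Beta–binomial updating is additive in the counts, the combined data contributed (α_post−α_prior, β_post−β_prior) successes and failures.
Total across both batches: 21−11=10 heads, 24−5=19 tails.
Subtract the first batch: 10−3=7 heads and 19−13=6 tails.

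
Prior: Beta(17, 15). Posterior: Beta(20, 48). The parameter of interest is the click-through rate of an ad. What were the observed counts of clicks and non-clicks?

3 clicks and 33 non-clicks

A Beta(α, β) prior with s successes and f failures in binomial data gives a Beta(α+s, β+f) posterior.
Match parameters: s=20−17=3, f=48−15=33.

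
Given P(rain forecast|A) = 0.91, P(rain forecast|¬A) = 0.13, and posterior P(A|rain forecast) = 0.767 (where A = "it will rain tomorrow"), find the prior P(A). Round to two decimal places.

P(A) = 0.32

In odds form, posterior odds = prior odds × likelihood ratio, so prior odds = posterior odds ÷ LR.
Posterior odds = 0.767/(1−0.767) = 3.2918. LR = 0.91/0.13 = 7.0000.
Prior odds = 3.2918/7.0000 = 0.4703, so P(A) = 0.4703/(1+0.4703) ≈ 0.32.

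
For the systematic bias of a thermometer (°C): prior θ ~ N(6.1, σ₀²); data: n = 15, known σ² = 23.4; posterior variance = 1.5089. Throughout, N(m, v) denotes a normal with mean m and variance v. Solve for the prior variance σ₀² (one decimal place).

For the Normal–Normal model with known σ², precisions add: τ_n = τ₀ + n/σ².
So 1/σ₀² = 1/1.5089 − 15/23.4 = 0.662734 − 0.641026 = 0.021708.
Hence σ₀² = 1/0.021708 ≈ 46.1.

σ₀² = 46.1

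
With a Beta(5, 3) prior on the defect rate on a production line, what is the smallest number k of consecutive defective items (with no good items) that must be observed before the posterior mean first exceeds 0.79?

After k defective items and 0 good items the posterior is Beta(5+k, 3), with mean (5+k)/(5+3+k).
Set (5+k)/(8+k) > 0.79 and solve: k > (0.79·8 − 5)/(1 − 0.79) = 6.286.
The smallest integer exceeding 6.286 is 7, and checking k=7: (12)/(15) = 0.8000 > 0.79.

k = 7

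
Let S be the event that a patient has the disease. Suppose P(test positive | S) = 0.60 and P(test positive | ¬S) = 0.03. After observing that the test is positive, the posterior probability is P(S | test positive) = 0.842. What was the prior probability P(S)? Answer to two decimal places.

P(S) = 0.21

In odds form, posterior odds = prior odds × likelihood ratio, so prior odds = posterior odds ÷ LR.
Posterior odds = 0.842/(1−0.842) = 5.3291. LR = 0.60/0.03 = 20.0000.
Prior odds = 5.3291/20.0000 = 0.2665, so P(S) = 0.2665/(1+0.2665) ≈ 0.21.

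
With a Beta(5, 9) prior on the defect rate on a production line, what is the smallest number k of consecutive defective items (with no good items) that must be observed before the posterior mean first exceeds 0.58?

k = 8

After k defective items and 0 good items the posterior is Beta(5+k, 9), with mean (5+k)/(5+9+k).
Set (5+k)/(14+k) > 0.58 and solve: k > (0.58·14 − 5)/(1 − 0.58) = 7.429.
The smallest integer exceeding 7.429 is 8, and checking k=8: (13)/(22) = 0.5909 > 0.58.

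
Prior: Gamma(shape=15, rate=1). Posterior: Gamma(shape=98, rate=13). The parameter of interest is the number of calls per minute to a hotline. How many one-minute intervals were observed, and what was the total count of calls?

Gamma–Poisson conjugacy: posterior shape = α + Σxᵢ, posterior rate = β + n.
Matching: Σxᵢ = 98 − 15 = 83 and n = 13 − 1 = 12.

n = 12 one-minute intervals with total 83 calls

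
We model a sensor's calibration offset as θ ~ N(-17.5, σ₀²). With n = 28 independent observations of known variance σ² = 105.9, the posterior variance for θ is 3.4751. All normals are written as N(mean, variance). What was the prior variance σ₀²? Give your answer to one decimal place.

Posterior precision equals prior precision plus data precision: 1/σ_n² = 1/σ₀² + n/σ².
So 1/σ₀² = 1/3.4751 − 28/105.9 = 0.287762 − 0.264400 = 0.023362.
Hence σ₀² = 1/0.023362 ≈ 42.8.

σ₀² = 42.8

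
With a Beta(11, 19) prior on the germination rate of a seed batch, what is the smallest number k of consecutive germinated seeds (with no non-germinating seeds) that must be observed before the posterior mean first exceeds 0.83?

After k germinated seeds and 0 non-germinating seeds the posterior is Beta(11+k, 19), with mean (11+k)/(11+19+k).
Set (11+k)/(30+k) > 0.83 and solve: k > (0.83·30 − 11)/(1 − 0.83) = 81.765.
The smallest integer exceeding 81.765 is 82, and checking k=82: (93)/(112) = 0.8304 > 0.83.

k = 82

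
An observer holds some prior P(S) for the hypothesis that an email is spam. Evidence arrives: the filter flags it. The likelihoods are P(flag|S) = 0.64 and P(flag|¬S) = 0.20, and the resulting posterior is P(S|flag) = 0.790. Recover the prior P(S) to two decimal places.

P(S) = 0.54

Bayes' rule in odds form gives O(S|E) = O(S)·[P(E|S)/P(E|¬S)], hence O(S) = O(S|E)/LR.
Posterior odds = 0.790/(1−0.790) = 3.7619. LR = 0.64/0.20 = 3.2000.
Prior odds = 3.7619/3.2000 = 1.1756, so P(S) = 1.1756/(1+1.1756) ≈ 0.54.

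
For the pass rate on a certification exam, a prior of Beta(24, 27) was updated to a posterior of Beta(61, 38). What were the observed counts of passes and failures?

37 passes and 11 failures

A Beta(a, b) prior with s successes and f failures in binomial data gives a Beta(a+s, b+f) posterior.
So s = 61 − 24 = 37 and f = 38 − 27 = 11.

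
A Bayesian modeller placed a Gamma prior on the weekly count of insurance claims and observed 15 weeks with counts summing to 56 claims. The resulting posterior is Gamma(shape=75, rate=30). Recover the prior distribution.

Gamma–Poisson conjugacy: posterior shape = α + Σxᵢ, posterior rate = β + n.
So α = 75 − 56 = 19 and β = 30 − 15 = 15.

Gamma(shape=19, rate=15)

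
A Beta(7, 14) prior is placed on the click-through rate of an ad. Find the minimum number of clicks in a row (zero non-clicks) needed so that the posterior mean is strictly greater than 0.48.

k = 6

After k clicks and 0 non-clicks the posterior is Beta(7+k, 14), with mean (7+k)/(7+14+k).
Set (7+k)/(21+k) > 0.48 and solve: k > (0.48·21 − 7)/(1 − 0.48) = 5.923.
The smallest integer exceeding 5.923 is 6.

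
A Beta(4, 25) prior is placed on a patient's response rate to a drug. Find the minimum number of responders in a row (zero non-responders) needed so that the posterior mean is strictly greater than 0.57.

After k responders and 0 non-responders the posterior is Beta(4+k, 25), with mean (4+k)/(4+25+k).
Set (4+k)/(29+k) > 0.57 and solve: k > (0.57·29 − 4)/(1 − 0.57) = 29.140.
The smallest integer exceeding 29.140 is 30, and checking k=30: (34)/(59) = 0.5763 > 0.57.

k = 30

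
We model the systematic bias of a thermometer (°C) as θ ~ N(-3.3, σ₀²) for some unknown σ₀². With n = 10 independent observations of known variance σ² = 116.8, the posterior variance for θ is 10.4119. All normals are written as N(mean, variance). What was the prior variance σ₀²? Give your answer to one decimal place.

σ₀² = 95.9

Posterior precision equals prior precision plus data precision: 1/σ_n² = 1/σ₀² + n/σ².
So 1/σ₀² = 1/10.4119 − 10/116.8 = 0.096044 − 0.085616 = 0.010428.
Hence σ₀² = 1/0.010428 ≈ 95.9.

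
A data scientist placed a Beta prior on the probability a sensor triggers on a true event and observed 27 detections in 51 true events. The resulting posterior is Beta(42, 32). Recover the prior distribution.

Beta(15, 8)

A Beta(a, b) prior with s successes and f failures in binomial data gives a Beta(a+s, b+f) posterior.
So a = 42 − 27 = 15 and b = 32 − 24 = 8.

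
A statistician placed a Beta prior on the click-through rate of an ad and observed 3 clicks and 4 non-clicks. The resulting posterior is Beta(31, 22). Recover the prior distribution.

A Beta(a, b) prior with s successes and f failures in binomial data gives a Beta(a+s, b+f) posterior.
So a = 31 − 3 = 28 and b = 22 − 4 = 18.

Beta(28, 18)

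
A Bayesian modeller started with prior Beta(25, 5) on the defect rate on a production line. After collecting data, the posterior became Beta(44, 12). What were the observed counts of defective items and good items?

19 defective items and 7 good items

A Beta(α, β) prior with s successes and f failures in binomial data gives a Beta(α+s, β+f) posterior.
Match parameters: s=44−25=19, f=12−5=7.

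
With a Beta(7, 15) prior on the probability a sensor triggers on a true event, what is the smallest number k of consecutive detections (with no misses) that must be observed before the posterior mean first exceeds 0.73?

k = 34

After k detections and 0 misses the posterior is Beta(7+k, 15), with mean (7+k)/(7+15+k).
Set (7+k)/(22+k) > 0.73 and solve: k > (0.73·22 − 7)/(1 − 0.73) = 33.556.
The smallest integer exceeding 33.556 is 34.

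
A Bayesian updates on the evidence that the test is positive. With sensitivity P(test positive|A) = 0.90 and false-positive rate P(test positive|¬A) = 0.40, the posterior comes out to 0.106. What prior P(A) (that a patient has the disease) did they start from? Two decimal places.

P(A) = 0.05

Bayes' rule in odds form gives O(A|E) = O(A)·[P(E|A)/P(E|¬A)], hence O(A) = O(A|E)/LR.
Posterior odds = 0.106/(1−0.106) = 0.1186. LR = 0.90/0.40 = 2.2500.
Prior odds = 0.1186/2.2500 = 0.0527, so P(A) = 0.0527/(1+0.0527) ≈ 0.05.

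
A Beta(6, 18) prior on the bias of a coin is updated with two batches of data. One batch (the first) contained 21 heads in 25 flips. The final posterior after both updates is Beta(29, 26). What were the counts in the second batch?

2 heads and 4 tails

Sequential conjugate updates are equivalent to a single update on the pooled data, so total successes = posterior α − prior α and total failures = posterior β − prior β.
Total across both batches: 29−6=23 heads, 26−18=8 tails.
Subtract the first batch: 23−21=2 heads and 8−4=4 tails.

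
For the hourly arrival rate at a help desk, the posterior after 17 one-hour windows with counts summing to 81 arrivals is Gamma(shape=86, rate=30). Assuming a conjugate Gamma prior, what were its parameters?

Gamma(shape=5, rate=13)

A Gamma(α, β) prior (rate parametrization) on a Poisson rate with n observations summing to S gives posterior Gamma(α+S, β+n).
So α = 86 − 81 = 5 and β = 30 − 17 = 13.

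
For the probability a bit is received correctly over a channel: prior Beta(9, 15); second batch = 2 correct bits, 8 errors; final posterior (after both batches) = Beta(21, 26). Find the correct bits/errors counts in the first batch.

10 correct bits and 3 errors

Sequential conjugate updates are equivalent to a single update on the pooled data, so total successes = posterior α − prior α and total failures = posterior β − prior β.
Total across both batches: 21−9=12 correct bits, 26−15=11 errors.
Subtract the second batch: 12−2=10 correct bits and 11−8=3 errors.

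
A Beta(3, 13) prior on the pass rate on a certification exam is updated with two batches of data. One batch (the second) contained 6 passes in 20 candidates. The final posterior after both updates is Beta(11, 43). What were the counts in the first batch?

Sequential conjugate updates are equivalent to a single update on the pooled data, so total successes = posterior α − prior α and total failures = posterior β − prior β.
Total across both batches: 11−3=8 passes, 43−13=30 failures.
Subtract the second batch: 8−6=2 passes and 30−14=16 failures.

2 passes and 16 failures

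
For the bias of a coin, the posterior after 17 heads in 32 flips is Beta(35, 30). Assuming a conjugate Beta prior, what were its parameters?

Beta is conjugate to the binomial likelihood: posterior = Beta(a+s, b+f).
So a = 35 − 17 = 18 and b = 30 − 15 = 15.

Beta(18, 15)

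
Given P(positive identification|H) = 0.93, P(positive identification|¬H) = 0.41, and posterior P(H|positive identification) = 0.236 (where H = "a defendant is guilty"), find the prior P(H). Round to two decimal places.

P(H) = 0.12

Bayes' rule in odds form gives O(H|E) = O(H)·[P(E|H)/P(E|¬H)], hence O(H) = O(H|E)/LR.
Posterior odds = 0.236/(1−0.236) = 0.3089. LR = 0.93/0.41 = 2.2683.
Prior odds = 0.3089/2.2683 = 0.1362, so P(H) = 0.1362/(1+0.1362) ≈ 0.12.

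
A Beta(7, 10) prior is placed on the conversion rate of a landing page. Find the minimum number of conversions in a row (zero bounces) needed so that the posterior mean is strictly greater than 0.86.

k = 55

After k conversions and 0 bounces the posterior is Beta(7+k, 10), with mean (7+k)/(7+10+k).
Set (7+k)/(17+k) > 0.86 and solve: k > (0.86·17 − 7)/(1 − 0.86) = 54.429.
The smallest integer exceeding 54.429 is 55.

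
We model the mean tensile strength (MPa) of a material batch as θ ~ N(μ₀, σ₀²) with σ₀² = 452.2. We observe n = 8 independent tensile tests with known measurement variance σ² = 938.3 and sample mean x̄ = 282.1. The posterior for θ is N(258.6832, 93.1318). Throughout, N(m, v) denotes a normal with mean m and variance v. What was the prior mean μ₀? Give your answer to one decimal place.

μ₀ = 168.4

With known observation variance, the Normal–Normal posterior has precision τ_n = τ₀ + n/σ² and mean μ_n = (τ₀μ₀ + (n/σ²)x̄)/τ_n.
Here τ₀ = 1/452.2 = 0.002211 and τ_data = 8/938.3 = 0.008526, so τ_n = 0.010737.
Rearranging for μ₀: μ₀ = (μ_n·τ_n − τ_data·x̄)/τ₀ = (258.6832·0.010737 − 0.008526·282.1) / 0.002211 = 0.372297/0.002211 ≈ 168.4.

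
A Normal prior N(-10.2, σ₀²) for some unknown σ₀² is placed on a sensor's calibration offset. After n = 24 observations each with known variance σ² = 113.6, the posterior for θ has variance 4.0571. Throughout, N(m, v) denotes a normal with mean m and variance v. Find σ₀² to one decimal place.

For the Normal–Normal model with known σ², precisions add: τ_n = τ₀ + n/σ².
So 1/σ₀² = 1/4.0571 − 24/113.6 = 0.246481 − 0.211268 = 0.035213.
Hence σ₀² = 1/0.035213 ≈ 28.4.

σ₀² = 28.4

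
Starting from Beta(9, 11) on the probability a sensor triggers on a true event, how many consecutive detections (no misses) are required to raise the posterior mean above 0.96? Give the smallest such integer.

After k detections and 0 misses the posterior is Beta(9+k, 11), with mean (9+k)/(9+11+k).
Set (9+k)/(20+k) > 0.96 and solve: k > (0.96·20 − 9)/(1 − 0.96) = 255.000.
The smallest integer exceeding 255.000 is 256.

k = 256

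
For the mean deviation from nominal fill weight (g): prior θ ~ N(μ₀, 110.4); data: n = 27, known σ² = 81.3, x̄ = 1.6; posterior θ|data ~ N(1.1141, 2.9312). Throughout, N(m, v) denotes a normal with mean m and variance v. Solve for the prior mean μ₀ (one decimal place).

μ₀ = -16.7

The posterior mean is a precision-weighted average: μ_n = (τ₀μ₀ + τ_data·x̄)/(τ₀+τ_data), with τ₀=1/σ₀² and τ_data=n/σ².
Here τ₀ = 1/110.4 = 0.009058 and τ_data = 27/81.3 = 0.332103, so τ_n = 0.341161.
Rearranging for μ₀: μ₀ = (μ_n·τ_n − τ_data·x̄)/τ₀ = (1.1141·0.341161 − 0.332103·1.6) / 0.009058 = -0.151277/0.009058 ≈ -16.7.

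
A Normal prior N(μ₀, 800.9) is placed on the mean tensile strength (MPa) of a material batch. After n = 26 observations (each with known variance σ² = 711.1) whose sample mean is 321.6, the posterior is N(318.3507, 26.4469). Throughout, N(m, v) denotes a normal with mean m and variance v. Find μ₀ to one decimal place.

With known observation variance, the Normal–Normal posterior has precision τ_n = τ₀ + n/σ² and mean μ_n = (τ₀μ₀ + (n/σ²)x̄)/τ_n.
Here τ₀ = 1/800.9 = 0.001249 and τ_data = 26/711.1 = 0.036563, so τ_n = 0.037812.
Rearranging for μ₀: μ₀ = (μ_n·τ_n − τ_data·x̄)/τ₀ = (318.3507·0.037812 − 0.036563·321.6) / 0.001249 = 0.278816/0.001249 ≈ 223.2.

μ₀ = 223.2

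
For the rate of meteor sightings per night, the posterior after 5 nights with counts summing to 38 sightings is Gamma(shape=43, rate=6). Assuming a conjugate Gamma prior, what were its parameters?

Gamma(shape=5, rate=1)

A Gamma(α, β) prior (rate parametrization) on a Poisson rate with n observations summing to S gives posterior Gamma(α+S, β+n).
So α = 43 − 38 = 5 and β = 6 − 5 = 1.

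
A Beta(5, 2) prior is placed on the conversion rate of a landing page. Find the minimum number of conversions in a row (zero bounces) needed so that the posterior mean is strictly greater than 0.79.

After k conversions and 0 bounces the posterior is Beta(5+k, 2), with mean (5+k)/(5+2+k).
Set (5+k)/(7+k) > 0.79 and solve: k > (0.79·7 − 5)/(1 − 0.79) = 2.524.
The smallest integer exceeding 2.524 is 3.

k = 3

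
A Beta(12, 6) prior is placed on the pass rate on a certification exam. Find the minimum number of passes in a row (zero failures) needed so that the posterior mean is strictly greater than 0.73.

k = 5

After k passes and 0 failures the posterior is Beta(12+k, 6), with mean (12+k)/(12+6+k).
Set (12+k)/(18+k) > 0.73 and solve: k > (0.73·18 − 12)/(1 − 0.73) = 4.222.
The smallest integer exceeding 4.222 is 5, and checking k=5: (17)/(23) = 0.7391 > 0.73.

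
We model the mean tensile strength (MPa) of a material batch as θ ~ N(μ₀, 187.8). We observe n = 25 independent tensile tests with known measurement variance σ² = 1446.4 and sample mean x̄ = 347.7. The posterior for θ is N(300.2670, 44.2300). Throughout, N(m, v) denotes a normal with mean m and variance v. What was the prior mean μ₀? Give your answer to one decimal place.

The posterior mean is a precision-weighted average: μ_n = (τ₀μ₀ + τ_data·x̄)/(τ₀+τ_data), with τ₀=1/σ₀² and τ_data=n/σ².
Here τ₀ = 1/187.8 = 0.005325 and τ_data = 25/1446.4 = 0.017284, so τ_n = 0.022609.
Rearranging for μ₀: μ₀ = (μ_n·τ_n − τ_data·x̄)/τ₀ = (300.2670·0.022609 − 0.017284·347.7) / 0.005325 = 0.779090/0.005325 ≈ 146.3.

μ₀ = 146.3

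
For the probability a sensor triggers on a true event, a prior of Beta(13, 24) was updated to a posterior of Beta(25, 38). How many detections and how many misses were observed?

12 detections and 14 misses

Beta is conjugate to the binomial likelihood: posterior = Beta(a+s, b+f).
So s = 25 − 13 = 12 and f = 38 − 24 = 14.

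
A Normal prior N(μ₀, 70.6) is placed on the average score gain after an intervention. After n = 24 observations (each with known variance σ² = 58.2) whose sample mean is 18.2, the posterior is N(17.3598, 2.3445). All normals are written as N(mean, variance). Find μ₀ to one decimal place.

With known observation variance, the Normal–Normal posterior has precision τ_n = τ₀ + n/σ² and mean μ_n = (τ₀μ₀ + (n/σ²)x̄)/τ_n.
Here τ₀ = 1/70.6 = 0.014164 and τ_data = 24/58.2 = 0.412371, so τ_n = 0.426535.
Rearranging for μ₀: μ₀ = (μ_n·τ_n − τ_data·x̄)/τ₀ = (17.3598·0.426535 − 0.412371·18.2) / 0.014164 = -0.100590/0.014164 ≈ -7.1.

μ₀ = -7.1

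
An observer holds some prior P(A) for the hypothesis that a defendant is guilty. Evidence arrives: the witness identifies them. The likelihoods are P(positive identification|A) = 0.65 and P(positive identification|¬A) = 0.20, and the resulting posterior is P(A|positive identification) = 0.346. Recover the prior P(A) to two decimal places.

P(A) = 0.14

In odds form, posterior odds = prior odds × likelihood ratio, so prior odds = posterior odds ÷ LR.
Posterior odds = 0.346/(1−0.346) = 0.5291. LR = 0.65/0.20 = 3.2500.
Prior odds = 0.5291/3.2500 = 0.1628, so P(A) = 0.1628/(1+0.1628) ≈ 0.14.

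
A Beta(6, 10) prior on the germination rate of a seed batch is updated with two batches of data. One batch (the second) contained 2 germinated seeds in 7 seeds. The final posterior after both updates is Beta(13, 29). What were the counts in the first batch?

5 germinated seeds and 14 non-germinating seeds

Because Beta–binomial updating is additive in the counts, the combined data contributed (α_post−α_prior, β_post−β_prior) successes and failures.
Total across both batches: 13−6=7 germinated seeds, 29−10=19 non-germinating seeds.
Subtract the second batch: 7−2=5 germinated seeds and 19−5=14 non-germinating seeds.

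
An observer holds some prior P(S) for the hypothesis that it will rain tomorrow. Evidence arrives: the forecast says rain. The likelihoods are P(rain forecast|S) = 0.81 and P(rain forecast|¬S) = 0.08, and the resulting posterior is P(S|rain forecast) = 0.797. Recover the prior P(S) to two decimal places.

Bayes' rule in odds form gives O(S|E) = O(S)·[P(E|S)/P(E|¬S)], hence O(S) = O(S|E)/LR.
Posterior odds = 0.797/(1−0.797) = 3.9261. LR = 0.81/0.08 = 10.1250.
Prior odds = 3.9261/10.1250 = 0.3878, so P(S) = 0.3878/(1+0.3878) ≈ 0.28.

P(S) = 0.28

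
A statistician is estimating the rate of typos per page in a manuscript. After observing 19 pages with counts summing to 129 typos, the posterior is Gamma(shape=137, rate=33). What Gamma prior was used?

Gamma(shape=8, rate=14)

A Gamma(α, β) prior (rate parametrization) on a Poisson rate with n observations summing to S gives posterior Gamma(α+S, β+n).
So α = 137 − 129 = 8 and β = 33 − 19 = 14.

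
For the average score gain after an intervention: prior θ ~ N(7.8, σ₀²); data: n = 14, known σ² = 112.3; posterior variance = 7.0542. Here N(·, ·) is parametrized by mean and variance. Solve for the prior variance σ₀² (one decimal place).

σ₀² = 58.5

Posterior precision equals prior precision plus data precision: 1/σ_n² = 1/σ₀² + n/σ².
So 1/σ₀² = 1/7.0542 − 14/112.3 = 0.141760 − 0.124666 = 0.017094.
Hence σ₀² = 1/0.017094 ≈ 58.5.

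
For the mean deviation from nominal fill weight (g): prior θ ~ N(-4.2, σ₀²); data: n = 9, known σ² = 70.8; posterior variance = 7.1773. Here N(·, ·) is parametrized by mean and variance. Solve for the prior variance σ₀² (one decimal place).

For the Normal–Normal model with known σ², precisions add: τ_n = τ₀ + n/σ².
So 1/σ₀² = 1/7.1773 − 9/70.8 = 0.139328 − 0.127119 = 0.012209.
Hence σ₀² = 1/0.012209 ≈ 81.9.

σ₀² = 81.9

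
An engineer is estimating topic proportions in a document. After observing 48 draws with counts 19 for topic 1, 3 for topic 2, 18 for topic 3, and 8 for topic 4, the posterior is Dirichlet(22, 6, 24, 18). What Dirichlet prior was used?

Dirichlet(3, 3, 6, 10)

For a Dirichlet(α) prior with multinomial counts c, the posterior is Dirichlet(α + c) componentwise.
Subtract each count from the matching posterior parameter: 22−19=3, 6−3=3, 24−18=6, 18−8=10.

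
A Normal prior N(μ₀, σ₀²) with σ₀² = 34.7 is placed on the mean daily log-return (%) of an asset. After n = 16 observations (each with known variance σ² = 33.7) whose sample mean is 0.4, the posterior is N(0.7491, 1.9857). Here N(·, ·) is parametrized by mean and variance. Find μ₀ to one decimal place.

μ₀ = 6.5

With known observation variance, the Normal–Normal posterior has precision τ_n = τ₀ + n/σ² and mean μ_n = (τ₀μ₀ + (n/σ²)x̄)/τ_n.
Here τ₀ = 1/34.7 = 0.028818 and τ_data = 16/33.7 = 0.474777, so τ_n = 0.503595.
Rearranging for μ₀: μ₀ = (μ_n·τ_n − τ_data·x̄)/τ₀ = (0.7491·0.503595 − 0.474777·0.4) / 0.028818 = 0.187332/0.028818 ≈ 6.5.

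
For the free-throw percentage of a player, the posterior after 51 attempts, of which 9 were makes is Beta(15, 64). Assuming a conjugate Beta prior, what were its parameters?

Beta(6, 22)

A Beta(α, β) prior with s successes and f failures in binomial data gives a Beta(α+s, β+f) posterior.
So α = 15 − 9 = 6 and β = 64 − 42 = 22.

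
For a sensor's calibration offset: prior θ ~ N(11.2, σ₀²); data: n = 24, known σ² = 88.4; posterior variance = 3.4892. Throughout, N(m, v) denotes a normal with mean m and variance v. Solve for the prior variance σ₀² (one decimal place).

For the Normal–Normal model with known σ², precisions add: τ_n = τ₀ + n/σ².
So 1/σ₀² = 1/3.4892 − 24/88.4 = 0.286599 − 0.271493 = 0.015106.
Hence σ₀² = 1/0.015106 ≈ 66.2.

σ₀² = 66.2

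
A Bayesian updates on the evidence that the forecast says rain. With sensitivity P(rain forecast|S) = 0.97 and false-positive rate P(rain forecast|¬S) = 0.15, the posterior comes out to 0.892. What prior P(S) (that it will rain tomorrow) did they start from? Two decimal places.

In odds form, posterior odds = prior odds × likelihood ratio, so prior odds = posterior odds ÷ LR.
Posterior odds = 0.892/(1−0.892) = 8.2593. LR = 0.97/0.15 = 6.4667.
Prior odds = 8.2593/6.4667 = 1.2772, so P(S) = 1.2772/(1+1.2772) ≈ 0.56.

P(S) = 0.56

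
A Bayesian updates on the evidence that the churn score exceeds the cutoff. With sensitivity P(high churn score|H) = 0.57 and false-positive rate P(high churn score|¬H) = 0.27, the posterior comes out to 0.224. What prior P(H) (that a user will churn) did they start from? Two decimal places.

In odds form, posterior odds = prior odds × likelihood ratio, so prior odds = posterior odds ÷ LR.
Posterior odds = 0.224/(1−0.224) = 0.2887. LR = 0.57/0.27 = 2.1111.
Prior odds = 0.2887/2.1111 = 0.1368, so P(H) = 0.1368/(1+0.1368) ≈ 0.12.

P(H) = 0.12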